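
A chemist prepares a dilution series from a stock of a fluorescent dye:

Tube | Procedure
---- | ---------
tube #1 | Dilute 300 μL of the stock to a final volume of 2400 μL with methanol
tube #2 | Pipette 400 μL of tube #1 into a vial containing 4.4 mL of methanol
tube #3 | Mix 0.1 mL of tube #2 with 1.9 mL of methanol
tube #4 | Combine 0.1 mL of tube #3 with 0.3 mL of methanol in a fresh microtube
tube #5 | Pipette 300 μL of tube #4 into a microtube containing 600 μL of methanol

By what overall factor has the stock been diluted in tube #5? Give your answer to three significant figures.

Step 1: 300 μL brought to 2400 μL → factor 2400/300 = 8
Step 2: 400 μL + 4.4 mL = 4800 μL total → factor 4800/400 = 12
Step 3: 0.1 mL + 1.9 mL = 2 mL total → factor 2/0.1 = 20
Step 4: 0.1 mL + 0.3 mL = 0.4 mL total → factor 0.4/0.1 = 4
Step 5: 300 μL + 600 μL = 900 μL total → factor 900/300 = 3
Overall dilution factor = 8 × 12 × 20 × 4 × 3 = 23040

2.30 × 10^4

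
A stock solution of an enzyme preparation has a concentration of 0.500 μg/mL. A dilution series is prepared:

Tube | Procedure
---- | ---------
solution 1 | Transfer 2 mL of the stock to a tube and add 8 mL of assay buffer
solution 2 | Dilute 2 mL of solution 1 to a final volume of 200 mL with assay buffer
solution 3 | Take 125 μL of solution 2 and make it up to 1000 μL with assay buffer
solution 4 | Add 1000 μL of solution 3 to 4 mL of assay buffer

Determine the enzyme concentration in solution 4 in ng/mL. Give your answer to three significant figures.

Step 1: 2 mL + 8 mL = 10 mL total → factor 10/2 = 5
Step 2: 2 mL brought to 200 mL → factor 200/2 = 100
Step 3: 125 μL brought to 1000 μL → factor 1000/125 = 8
Step 4: 1000 μL + 4 mL = 5000 μL total → factor 5000/1000 = 5
Overall dilution factor = 5 × 100 × 8 × 5 = 20000
Final = 0.500 μg/mL / 20000 = 2.500 × 10^-5 μg/mL = 0.0250 ng/mL

0.0250 ng/mL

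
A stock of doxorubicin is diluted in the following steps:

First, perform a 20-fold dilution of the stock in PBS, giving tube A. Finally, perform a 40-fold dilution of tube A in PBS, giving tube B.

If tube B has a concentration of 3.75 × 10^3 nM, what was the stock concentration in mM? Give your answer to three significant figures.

3.00 mM

Step 1: 20-fold → factor 20
Step 2: 40-fold → factor 40
Overall dilution factor = 20 × 40 = 800
Stock = 3.75 × 10^3 nM × 800 = 3.000 × 10^6 nM = 3.00 mM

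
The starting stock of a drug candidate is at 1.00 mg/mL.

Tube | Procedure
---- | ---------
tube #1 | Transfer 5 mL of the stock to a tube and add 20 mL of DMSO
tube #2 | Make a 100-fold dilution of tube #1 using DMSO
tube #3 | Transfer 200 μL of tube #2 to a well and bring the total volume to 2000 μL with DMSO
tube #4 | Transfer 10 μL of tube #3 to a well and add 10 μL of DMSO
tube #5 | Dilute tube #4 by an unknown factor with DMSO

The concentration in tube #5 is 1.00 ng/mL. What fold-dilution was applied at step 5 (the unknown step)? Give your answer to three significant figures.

Step 1: 5 mL + 20 mL = 25 mL total → factor 25/5 = 5
Step 2: 100-fold → factor 100
Step 3: 200 μL brought to 2000 μL → factor 2000/200 = 10
Step 4: 10 μL + 10 μL = 20 μL total → factor 20/10 = 2
Step 5: unknown factor x
Product of known-step factors = 10000
Overall factor = 1.00 mg/mL / (1.00 ng/mL) = 1 × 10^6
x = 1 × 10^6 / 10000 = 100

100-fold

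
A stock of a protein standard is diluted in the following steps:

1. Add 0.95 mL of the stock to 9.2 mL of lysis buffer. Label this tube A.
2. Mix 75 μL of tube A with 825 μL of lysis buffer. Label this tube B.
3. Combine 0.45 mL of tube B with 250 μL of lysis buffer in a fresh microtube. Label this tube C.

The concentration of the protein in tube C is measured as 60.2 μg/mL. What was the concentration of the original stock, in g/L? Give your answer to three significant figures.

12.0 g/L

Step 1: 0.95 mL + 9.2 mL = 10.15 mL total → factor 10.15/0.95 = 10.684
Step 2: 75 μL + 825 μL = 900 μL total → factor 900/75 = 12
Step 3: 0.45 mL + 250 μL = 0.7 mL total → factor 0.7/0.45 = 1.5556
Overall dilution factor = 10.684 × 12 × 1.5556 = 199.44
Stock = 60.2 μg/mL × 199.44 = 1.201 × 10^4 μg/mL = 12.0 g/L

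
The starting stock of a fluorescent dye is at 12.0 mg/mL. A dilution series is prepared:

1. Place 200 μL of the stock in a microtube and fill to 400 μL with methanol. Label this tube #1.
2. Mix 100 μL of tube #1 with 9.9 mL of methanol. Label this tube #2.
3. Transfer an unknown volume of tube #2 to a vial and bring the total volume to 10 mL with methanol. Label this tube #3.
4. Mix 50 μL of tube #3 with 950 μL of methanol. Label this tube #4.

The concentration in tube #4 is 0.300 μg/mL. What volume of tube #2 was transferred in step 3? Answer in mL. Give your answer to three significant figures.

1.00 mL

Step 1: 200 μL brought to 400 μL → factor 400/200 = 2
Step 2: 100 μL + 9.9 mL = 10000 μL total → factor 10000/100 = 100
Step 3: v brought to 10 mL → factor = 10 mL/v
Step 4: 50 μL + 950 μL = 1000 μL total → factor 1000/50 = 20
Product of known-step factors = 4000
Overall factor = 12.0 mg/mL / (0.300 μg/mL) = 40000
Step-3 factor = 40000 / 4000 = 10
v = 10 mL / 10 = 1.00 mL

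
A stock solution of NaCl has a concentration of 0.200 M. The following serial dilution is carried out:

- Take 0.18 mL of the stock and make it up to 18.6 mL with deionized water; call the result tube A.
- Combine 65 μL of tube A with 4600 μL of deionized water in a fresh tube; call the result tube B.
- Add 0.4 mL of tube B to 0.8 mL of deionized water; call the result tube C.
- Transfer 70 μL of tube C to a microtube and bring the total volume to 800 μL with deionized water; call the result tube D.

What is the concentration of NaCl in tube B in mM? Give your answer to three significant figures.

Step 1: 0.18 mL brought to 18.6 mL → factor 18.6/0.18 = 103.33
Step 2: 65 μL + 4600 μL = 4665 μL total → factor 4665/65 = 71.769
Dilution factor through tube B = 103.33 × 71.769 = 7416.2
[tube B] = 0.200 M / 7416.2 = 2.697 × 10^-5 M = 0.0270 mM

0.0270 mM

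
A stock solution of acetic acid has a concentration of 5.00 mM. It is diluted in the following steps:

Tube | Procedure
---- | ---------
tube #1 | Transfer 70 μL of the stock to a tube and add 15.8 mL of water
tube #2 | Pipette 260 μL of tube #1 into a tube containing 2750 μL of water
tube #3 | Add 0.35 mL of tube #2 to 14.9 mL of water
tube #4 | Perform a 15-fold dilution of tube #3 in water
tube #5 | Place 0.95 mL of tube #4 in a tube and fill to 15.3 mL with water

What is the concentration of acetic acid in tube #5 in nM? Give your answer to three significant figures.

Step 1: 70 μL + 15.8 mL = 15870 μL total → factor 15870/70 = 226.71
Step 2: 260 μL + 2750 μL = 3010 μL total → factor 3010/260 = 11.577
Step 3: 0.35 mL + 14.9 mL = 15.25 mL total → factor 15.25/0.35 = 43.571
Step 4: 15-fold → factor 15
Step 5: 0.95 mL brought to 15.3 mL → factor 15.3/0.95 = 16.105
Overall dilution factor = 226.71 × 11.577 × 43.571 × 15 × 16.105 = 2.7627 × 10^7
Final = 5.00 mM / 2.7627 × 10^7 = 1.810 × 10^-7 mM = 0.181 nM

0.181 nM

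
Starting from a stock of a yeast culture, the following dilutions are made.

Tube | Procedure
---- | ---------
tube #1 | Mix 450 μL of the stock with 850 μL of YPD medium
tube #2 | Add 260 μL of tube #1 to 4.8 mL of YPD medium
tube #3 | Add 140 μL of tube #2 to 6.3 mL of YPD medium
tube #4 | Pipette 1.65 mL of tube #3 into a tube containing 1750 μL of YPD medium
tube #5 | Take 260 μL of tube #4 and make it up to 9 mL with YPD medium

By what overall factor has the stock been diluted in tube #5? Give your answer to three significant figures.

1.84 × 10^5

Step 1: 450 μL + 850 μL = 1300 μL total → factor 1300/450 = 2.8889
Step 2: 260 μL + 4.8 mL = 5060 μL total → factor 5060/260 = 19.462
Step 3: 140 μL + 6.3 mL = 6440 μL total → factor 6440/140 = 46
Step 4: 1.65 mL + 1750 μL = 3.4 mL total → factor 3.4/1.65 = 2.0606
Step 5: 260 μL brought to 9 mL → factor 9000/260 = 34.615
Overall dilution factor = 2.8889 × 19.462 × 46 × 2.0606 × 34.615 = 1.8447 × 10^5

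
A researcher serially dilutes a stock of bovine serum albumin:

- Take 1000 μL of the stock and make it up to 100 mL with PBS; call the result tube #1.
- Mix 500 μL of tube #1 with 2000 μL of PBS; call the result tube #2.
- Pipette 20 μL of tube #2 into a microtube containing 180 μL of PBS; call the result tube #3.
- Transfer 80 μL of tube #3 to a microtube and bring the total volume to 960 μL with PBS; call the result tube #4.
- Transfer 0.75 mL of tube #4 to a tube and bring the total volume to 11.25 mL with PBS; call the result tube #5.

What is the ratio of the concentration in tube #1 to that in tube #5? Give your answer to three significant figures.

9.00 × 10^3

Step 1: 1000 μL brought to 100 mL → factor 1 × 10^5/1000 = 100
Step 2: 500 μL + 2000 μL = 2500 μL total → factor 2500/500 = 5
Step 3: 20 μL + 180 μL = 200 μL total → factor 200/20 = 10
Step 4: 80 μL brought to 960 μL → factor 960/80 = 12
Step 5: 0.75 mL brought to 11.25 mL → factor 11.25/0.75 = 15
Dilution factor to tube #1 = 100; to tube #5 = 9 × 10^5
[tube #1]/[tube #5] = (factor to tube #5)/(factor to tube #1) = 9 × 10^5/100 = 9.00 × 10^3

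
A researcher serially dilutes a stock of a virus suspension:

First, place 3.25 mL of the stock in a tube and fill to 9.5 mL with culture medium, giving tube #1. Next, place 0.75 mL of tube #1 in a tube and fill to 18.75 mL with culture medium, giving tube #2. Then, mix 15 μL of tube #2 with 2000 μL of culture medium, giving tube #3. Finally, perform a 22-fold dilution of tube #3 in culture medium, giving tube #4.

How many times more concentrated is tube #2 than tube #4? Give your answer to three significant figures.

2.96 × 10^3

Step 1: 3.25 mL brought to 9.5 mL → factor 9.5/3.25 = 2.9231
Step 2: 0.75 mL brought to 18.75 mL → factor 18.75/0.75 = 25
Step 3: 15 μL + 2000 μL = 2015 μL total → factor 2015/15 = 134.33
Step 4: 22-fold → factor 22
Dilution factor to tube #2 = 73.077; to tube #4 = 2.1597 × 10^5
[tube #2]/[tube #4] = (factor to tube #4)/(factor to tube #2) = 2.1597 × 10^5/73.077 = 2.96 × 10^3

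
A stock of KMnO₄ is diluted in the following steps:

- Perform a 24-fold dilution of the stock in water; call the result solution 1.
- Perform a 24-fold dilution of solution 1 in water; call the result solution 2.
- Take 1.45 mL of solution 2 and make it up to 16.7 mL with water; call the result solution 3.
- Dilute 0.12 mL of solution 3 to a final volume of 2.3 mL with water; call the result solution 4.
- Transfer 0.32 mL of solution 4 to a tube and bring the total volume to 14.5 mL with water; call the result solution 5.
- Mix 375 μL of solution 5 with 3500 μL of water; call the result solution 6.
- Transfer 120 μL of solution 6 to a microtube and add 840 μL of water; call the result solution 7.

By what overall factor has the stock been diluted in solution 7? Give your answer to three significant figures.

Step 1: 24-fold → factor 24
Step 2: 24-fold → factor 24
Step 3: 1.45 mL brought to 16.7 mL → factor 16.7/1.45 = 11.517
Step 4: 0.12 mL brought to 2.3 mL → factor 2.3/0.12 = 19.167
Step 5: 0.32 mL brought to 14.5 mL → factor 14.5/0.32 = 45.312
Step 6: 375 μL + 3500 μL = 3875 μL total → factor 3875/375 = 10.333
Step 7: 120 μL + 840 μL = 960 μL total → factor 960/120 = 8
Overall dilution factor = 24 × 24 × 11.517 × 19.167 × 45.312 × 10.333 × 8 = 4.7628 × 10^8

4.76 × 10^8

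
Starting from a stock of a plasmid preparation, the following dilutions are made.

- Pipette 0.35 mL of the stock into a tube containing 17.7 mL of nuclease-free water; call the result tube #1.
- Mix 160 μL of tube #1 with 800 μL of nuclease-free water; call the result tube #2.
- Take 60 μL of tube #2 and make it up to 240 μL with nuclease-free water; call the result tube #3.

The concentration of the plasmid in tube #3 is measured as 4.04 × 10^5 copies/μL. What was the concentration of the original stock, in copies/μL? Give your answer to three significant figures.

Step 1: 0.35 mL + 17.7 mL = 18.05 mL total → factor 18.05/0.35 = 51.571
Step 2: 160 μL + 800 μL = 960 μL total → factor 960/160 = 6
Step 3: 60 μL brought to 240 μL → factor 240/60 = 4
Overall dilution factor = 51.571 × 6 × 4 = 1237.7
Stock = 4.04 × 10^5 copies/μL × 1237.7 = 5.00 × 10^8 copies/μL

5.00 × 10^8 copies/μL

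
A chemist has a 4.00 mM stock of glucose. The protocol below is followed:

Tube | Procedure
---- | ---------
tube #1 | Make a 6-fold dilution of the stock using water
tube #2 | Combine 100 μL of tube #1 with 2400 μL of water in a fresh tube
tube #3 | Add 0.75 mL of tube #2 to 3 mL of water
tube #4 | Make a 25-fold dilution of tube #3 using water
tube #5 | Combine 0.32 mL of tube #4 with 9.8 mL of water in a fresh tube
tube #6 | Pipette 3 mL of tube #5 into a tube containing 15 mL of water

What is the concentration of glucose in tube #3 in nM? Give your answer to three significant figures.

5.33 × 10^3 nM

Step 1: 6-fold → factor 6
Step 2: 100 μL + 2400 μL = 2500 μL total → factor 2500/100 = 25
Step 3: 0.75 mL + 3 mL = 3.75 mL total → factor 3.75/0.75 = 5
Dilution factor through tube #3 = 6 × 25 × 5 = 750
[tube #3] = 4.00 mM / 750 = 0.005333 mM = 5.33 × 10^3 nM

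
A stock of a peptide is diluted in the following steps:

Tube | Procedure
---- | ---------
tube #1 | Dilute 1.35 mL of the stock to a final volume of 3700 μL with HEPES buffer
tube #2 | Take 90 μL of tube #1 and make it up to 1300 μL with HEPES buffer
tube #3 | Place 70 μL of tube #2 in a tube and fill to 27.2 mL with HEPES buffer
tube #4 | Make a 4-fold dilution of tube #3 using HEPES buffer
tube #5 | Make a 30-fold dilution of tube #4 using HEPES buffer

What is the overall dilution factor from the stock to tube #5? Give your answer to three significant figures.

Step 1: 1.35 mL brought to 3700 μL → factor 3.7/1.35 = 2.7407
Step 2: 90 μL brought to 1300 μL → factor 1300/90 = 14.444
Step 3: 70 μL brought to 27.2 mL → factor 27200/70 = 388.57
Step 4: 4-fold → factor 4
Step 5: 30-fold → factor 30
Overall dilution factor = 2.7407 × 14.444 × 388.57 × 4 × 30 = 1.846 × 10^6

1.85 × 10^6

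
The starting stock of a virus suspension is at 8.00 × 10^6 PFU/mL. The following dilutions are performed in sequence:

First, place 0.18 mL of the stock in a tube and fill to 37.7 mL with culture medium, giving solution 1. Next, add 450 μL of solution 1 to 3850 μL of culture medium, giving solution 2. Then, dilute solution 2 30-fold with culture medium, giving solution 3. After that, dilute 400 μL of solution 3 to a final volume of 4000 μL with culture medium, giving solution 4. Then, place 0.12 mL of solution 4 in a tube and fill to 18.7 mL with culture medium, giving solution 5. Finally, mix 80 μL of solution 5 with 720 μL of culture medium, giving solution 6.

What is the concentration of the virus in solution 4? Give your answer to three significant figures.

13.3 PFU/mL

Step 1: 0.18 mL brought to 37.7 mL → factor 37.7/0.18 = 209.44
Step 2: 450 μL + 3850 μL = 4300 μL total → factor 4300/450 = 9.5556
Step 3: 30-fold → factor 30
Step 4: 400 μL brought to 4000 μL → factor 4000/400 = 10
Dilution factor through solution 4 = 209.44 × 9.5556 × 30 × 10 = 6.0041 × 10^5
[solution 4] = 8.00 × 10^6 PFU/mL / 6.0041 × 10^5 = 13.3 PFU/mL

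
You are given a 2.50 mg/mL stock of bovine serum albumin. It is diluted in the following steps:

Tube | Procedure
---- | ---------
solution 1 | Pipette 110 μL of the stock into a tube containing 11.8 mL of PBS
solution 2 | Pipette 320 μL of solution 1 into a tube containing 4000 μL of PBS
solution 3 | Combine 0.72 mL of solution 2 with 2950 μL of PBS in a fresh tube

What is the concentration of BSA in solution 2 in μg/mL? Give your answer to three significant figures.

Step 1: 110 μL + 11.8 mL = 11910 μL total → factor 11910/110 = 108.27
Step 2: 320 μL + 4000 μL = 4320 μL total → factor 4320/320 = 13.5
Dilution factor through solution 2 = 108.27 × 13.5 = 1461.7
[solution 2] = 2.50 mg/mL / 1461.7 = 0.001710 mg/mL = 1.71 μg/mL

1.71 μg/mL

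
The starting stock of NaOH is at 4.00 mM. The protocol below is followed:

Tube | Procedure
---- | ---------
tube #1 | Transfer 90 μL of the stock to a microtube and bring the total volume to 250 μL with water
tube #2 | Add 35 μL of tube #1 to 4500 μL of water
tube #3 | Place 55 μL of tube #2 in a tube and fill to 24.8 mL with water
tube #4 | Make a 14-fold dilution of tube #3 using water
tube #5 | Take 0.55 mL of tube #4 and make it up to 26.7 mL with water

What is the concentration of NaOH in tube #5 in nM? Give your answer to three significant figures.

Step 1: 90 μL brought to 250 μL → factor 250/90 = 2.7778
Step 2: 35 μL + 4500 μL = 4535 μL total → factor 4535/35 = 129.57
Step 3: 55 μL brought to 24.8 mL → factor 24800/55 = 450.91
Step 4: 14-fold → factor 14
Step 5: 0.55 mL brought to 26.7 mL → factor 26.7/0.55 = 48.545
Overall dilution factor = 2.7778 × 129.57 × 450.91 × 14 × 48.545 = 1.103 × 10^8
Final = 4.00 mM / 1.103 × 10^8 = 3.626 × 10^-8 mM = 0.0363 nM

0.0363 nM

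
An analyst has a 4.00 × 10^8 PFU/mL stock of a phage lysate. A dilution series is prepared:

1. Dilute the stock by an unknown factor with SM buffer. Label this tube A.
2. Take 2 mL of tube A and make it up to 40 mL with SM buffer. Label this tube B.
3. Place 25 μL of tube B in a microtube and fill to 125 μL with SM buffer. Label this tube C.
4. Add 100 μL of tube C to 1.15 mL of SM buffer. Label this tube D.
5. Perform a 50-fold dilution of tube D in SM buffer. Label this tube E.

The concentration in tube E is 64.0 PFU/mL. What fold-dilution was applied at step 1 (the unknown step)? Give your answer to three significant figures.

Step 1: unknown factor x
Step 2: 2 mL brought to 40 mL → factor 40/2 = 20
Step 3: 25 μL brought to 125 μL → factor 125/25 = 5
Step 4: 100 μL + 1.15 mL = 1250 μL total → factor 1250/100 = 12.5
Step 5: 50-fold → factor 50
Product of known-step factors = 62500
Overall factor = 4.00 × 10^8 PFU/mL / (64.0 PFU/mL) = 6.25 × 10^6
x = 6.25 × 10^6 / 62500 = 100

100-fold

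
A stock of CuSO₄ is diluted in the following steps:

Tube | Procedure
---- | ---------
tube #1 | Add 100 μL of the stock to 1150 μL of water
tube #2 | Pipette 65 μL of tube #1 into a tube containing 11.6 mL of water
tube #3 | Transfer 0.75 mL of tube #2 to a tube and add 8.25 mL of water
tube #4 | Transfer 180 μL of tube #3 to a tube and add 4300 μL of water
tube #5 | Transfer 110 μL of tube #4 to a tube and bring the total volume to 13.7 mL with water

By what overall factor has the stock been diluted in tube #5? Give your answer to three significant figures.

Step 1: 100 μL + 1150 μL = 1250 μL total → factor 1250/100 = 12.5
Step 2: 65 μL + 11.6 mL = 11665 μL total → factor 11665/65 = 179.46
Step 3: 0.75 mL + 8.25 mL = 9 mL total → factor 9/0.75 = 12
Step 4: 180 μL + 4300 μL = 4480 μL total → factor 4480/180 = 24.889
Step 5: 110 μL brought to 13.7 mL → factor 13700/110 = 124.55
Overall dilution factor = 12.5 × 179.46 × 12 × 24.889 × 124.55 = 8.3444 × 10^7

8.34 × 10^7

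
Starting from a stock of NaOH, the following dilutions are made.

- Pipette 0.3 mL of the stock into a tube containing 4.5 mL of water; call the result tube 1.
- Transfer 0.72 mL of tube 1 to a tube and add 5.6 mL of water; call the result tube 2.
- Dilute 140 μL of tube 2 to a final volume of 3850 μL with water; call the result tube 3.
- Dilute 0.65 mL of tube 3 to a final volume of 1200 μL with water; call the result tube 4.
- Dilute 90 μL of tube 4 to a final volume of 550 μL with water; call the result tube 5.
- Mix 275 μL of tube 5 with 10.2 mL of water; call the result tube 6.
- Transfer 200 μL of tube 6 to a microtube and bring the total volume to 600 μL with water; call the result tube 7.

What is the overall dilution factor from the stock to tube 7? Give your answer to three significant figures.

4.98 × 10^6

Step 1: 0.3 mL + 4.5 mL = 4.8 mL total → factor 4.8/0.3 = 16
Step 2: 0.72 mL + 5.6 mL = 6.32 mL total → factor 6.32/0.72 = 8.7778
Step 3: 140 μL brought to 3850 μL → factor 3850/140 = 27.5
Step 4: 0.65 mL brought to 1200 μL → factor 1.2/0.65 = 1.8462
Step 5: 90 μL brought to 550 μL → factor 550/90 = 6.1111
Step 6: 275 μL + 10.2 mL = 10475 μL total → factor 10475/275 = 38.091
Step 7: 200 μL brought to 600 μL → factor 600/200 = 3
Overall dilution factor = 16 × 8.7778 × 27.5 × 1.8462 × 6.1111 × 38.091 × 3 = 4.9793 × 10^6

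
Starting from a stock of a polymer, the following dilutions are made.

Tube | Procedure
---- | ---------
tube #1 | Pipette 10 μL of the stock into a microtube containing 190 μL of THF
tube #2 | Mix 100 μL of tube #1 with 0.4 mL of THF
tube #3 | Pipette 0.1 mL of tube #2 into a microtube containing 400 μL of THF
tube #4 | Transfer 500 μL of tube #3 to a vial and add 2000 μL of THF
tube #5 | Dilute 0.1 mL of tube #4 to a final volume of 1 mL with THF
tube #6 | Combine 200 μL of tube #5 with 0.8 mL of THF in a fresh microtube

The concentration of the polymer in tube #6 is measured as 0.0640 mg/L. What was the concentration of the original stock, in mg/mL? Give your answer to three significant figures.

Step 1: 10 μL + 190 μL = 200 μL total → factor 200/10 = 20
Step 2: 100 μL + 0.4 mL = 500 μL total → factor 500/100 = 5
Step 3: 0.1 mL + 400 μL = 0.5 mL total → factor 0.5/0.1 = 5
Step 4: 500 μL + 2000 μL = 2500 μL total → factor 2500/500 = 5
Step 5: 0.1 mL brought to 1 mL → factor 1/0.1 = 10
Step 6: 200 μL + 0.8 mL = 1000 μL total → factor 1000/200 = 5
Overall dilution factor = 20 × 5 × 5 × 5 × 10 × 5 = 1.25 × 10^5
Stock = 0.0640 mg/L × 1.25 × 10^5 = 8000 mg/L = 8.00 mg/mL

8.00 mg/mL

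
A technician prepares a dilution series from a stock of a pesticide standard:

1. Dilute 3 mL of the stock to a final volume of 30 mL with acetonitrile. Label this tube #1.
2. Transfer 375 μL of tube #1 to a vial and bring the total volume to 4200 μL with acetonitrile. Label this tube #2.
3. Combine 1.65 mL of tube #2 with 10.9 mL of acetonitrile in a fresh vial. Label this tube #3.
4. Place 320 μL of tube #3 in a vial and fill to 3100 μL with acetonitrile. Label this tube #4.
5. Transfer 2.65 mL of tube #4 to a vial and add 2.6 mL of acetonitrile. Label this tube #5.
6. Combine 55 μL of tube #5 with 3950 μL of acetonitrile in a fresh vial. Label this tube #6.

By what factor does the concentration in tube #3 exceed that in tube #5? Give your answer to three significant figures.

Step 1: 3 mL brought to 30 mL → factor 30/3 = 10
Step 2: 375 μL brought to 4200 μL → factor 4200/375 = 11.2
Step 3: 1.65 mL + 10.9 mL = 12.55 mL total → factor 12.55/1.65 = 7.6061
Step 4: 320 μL brought to 3100 μL → factor 3100/320 = 9.6875
Step 5: 2.65 mL + 2.6 mL = 5.25 mL total → factor 5.25/2.65 = 1.9811
Dilution factor to tube #3 = 851.88; to tube #5 = 16349
[tube #3]/[tube #5] = (factor to tube #5)/(factor to tube #3) = 16349/851.88 = 19.2

19.2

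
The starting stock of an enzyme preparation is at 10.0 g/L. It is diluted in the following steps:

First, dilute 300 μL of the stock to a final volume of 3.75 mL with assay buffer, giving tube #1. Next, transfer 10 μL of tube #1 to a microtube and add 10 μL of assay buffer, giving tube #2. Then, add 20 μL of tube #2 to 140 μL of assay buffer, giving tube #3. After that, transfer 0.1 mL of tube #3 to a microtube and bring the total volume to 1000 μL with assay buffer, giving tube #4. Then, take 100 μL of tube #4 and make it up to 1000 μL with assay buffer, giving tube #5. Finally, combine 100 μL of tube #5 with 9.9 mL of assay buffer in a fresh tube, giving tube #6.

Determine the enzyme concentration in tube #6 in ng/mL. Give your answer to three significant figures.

5.00 ng/mL

Step 1: 300 μL brought to 3.75 mL → factor 3750/300 = 12.5
Step 2: 10 μL + 10 μL = 20 μL total → factor 20/10 = 2
Step 3: 20 μL + 140 μL = 160 μL total → factor 160/20 = 8
Step 4: 0.1 mL brought to 1000 μL → factor 1/0.1 = 10
Step 5: 100 μL brought to 1000 μL → factor 1000/100 = 10
Step 6: 100 μL + 9.9 mL = 10000 μL total → factor 10000/100 = 100
Overall dilution factor = 12.5 × 2 × 8 × 10 × 10 × 100 = 2 × 10^6
Final = 10.0 g/L / 2 × 10^6 = 5.000 × 10^-6 g/L = 5.00 ng/mL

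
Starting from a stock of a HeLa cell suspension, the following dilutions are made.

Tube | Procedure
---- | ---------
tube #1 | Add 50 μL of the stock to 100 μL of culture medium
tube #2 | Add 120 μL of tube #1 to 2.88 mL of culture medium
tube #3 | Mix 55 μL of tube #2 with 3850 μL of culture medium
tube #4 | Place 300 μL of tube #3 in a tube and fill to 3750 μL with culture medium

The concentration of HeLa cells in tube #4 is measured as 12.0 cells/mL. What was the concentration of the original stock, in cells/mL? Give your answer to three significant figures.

Step 1: 50 μL + 100 μL = 150 μL total → factor 150/50 = 3
Step 2: 120 μL + 2.88 mL = 3000 μL total → factor 3000/120 = 25
Step 3: 55 μL + 3850 μL = 3905 μL total → factor 3905/55 = 71
Step 4: 300 μL brought to 3750 μL → factor 3750/300 = 12.5
Overall dilution factor = 3 × 25 × 71 × 12.5 = 66562
Stock = 12.0 cells/mL × 66562 = 7.99 × 10^5 cells/mL

7.99 × 10^5 cells/mL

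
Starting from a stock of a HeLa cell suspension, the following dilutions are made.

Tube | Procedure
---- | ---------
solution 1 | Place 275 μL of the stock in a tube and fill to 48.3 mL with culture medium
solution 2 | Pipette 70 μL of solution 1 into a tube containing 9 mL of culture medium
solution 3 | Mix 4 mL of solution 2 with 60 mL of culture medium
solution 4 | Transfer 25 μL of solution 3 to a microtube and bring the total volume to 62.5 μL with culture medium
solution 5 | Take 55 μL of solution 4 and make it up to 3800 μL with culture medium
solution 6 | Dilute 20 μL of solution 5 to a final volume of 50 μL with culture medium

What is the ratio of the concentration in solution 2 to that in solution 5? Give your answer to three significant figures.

2.76 × 10^3

Step 1: 275 μL brought to 48.3 mL → factor 48300/275 = 175.64
Step 2: 70 μL + 9 mL = 9070 μL total → factor 9070/70 = 129.57
Step 3: 4 mL + 60 mL = 64 mL total → factor 64/4 = 16
Step 4: 25 μL brought to 62.5 μL → factor 62.5/25 = 2.5
Step 5: 55 μL brought to 3800 μL → factor 3800/55 = 69.091
Dilution factor to solution 2 = 22757; to solution 5 = 6.2893 × 10^7
[solution 2]/[solution 5] = (factor to solution 5)/(factor to solution 2) = 6.2893 × 10^7/22757 = 2.76 × 10^3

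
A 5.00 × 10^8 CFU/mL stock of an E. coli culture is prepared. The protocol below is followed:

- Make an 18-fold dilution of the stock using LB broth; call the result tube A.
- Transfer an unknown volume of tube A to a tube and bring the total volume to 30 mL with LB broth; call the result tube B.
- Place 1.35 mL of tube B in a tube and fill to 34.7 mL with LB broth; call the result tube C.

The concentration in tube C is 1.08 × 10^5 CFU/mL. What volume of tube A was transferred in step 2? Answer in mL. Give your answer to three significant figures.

3.00 mL

Step 1: 18-fold → factor 18
Step 2: v brought to 30 mL → factor = 30 mL/v
Step 3: 1.35 mL brought to 34.7 mL → factor 34.7/1.35 = 25.704
Product of known-step factors = 462.67
Overall factor = 5.00 × 10^8 CFU/mL / (1.08 × 10^5 CFU/mL) = 4629.6
Step-2 factor = 4629.6 / 462.67 = 10.006
v = 30 mL / 10.006 = 3.00 mL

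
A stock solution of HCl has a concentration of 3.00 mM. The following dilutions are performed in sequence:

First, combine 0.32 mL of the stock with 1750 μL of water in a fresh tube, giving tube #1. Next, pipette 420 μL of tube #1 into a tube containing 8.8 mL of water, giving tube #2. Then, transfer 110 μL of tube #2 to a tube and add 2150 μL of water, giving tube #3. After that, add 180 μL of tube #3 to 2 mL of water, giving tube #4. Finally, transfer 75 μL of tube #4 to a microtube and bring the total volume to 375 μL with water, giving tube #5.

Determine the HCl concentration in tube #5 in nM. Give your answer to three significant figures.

17.0 nM

Step 1: 0.32 mL + 1750 μL = 2.07 mL total → factor 2.07/0.32 = 6.4688
Step 2: 420 μL + 8.8 mL = 9220 μL total → factor 9220/420 = 21.952
Step 3: 110 μL + 2150 μL = 2260 μL total → factor 2260/110 = 20.545
Step 4: 180 μL + 2 mL = 2180 μL total → factor 2180/180 = 12.111
Step 5: 75 μL brought to 375 μL → factor 375/75 = 5
Overall dilution factor = 6.4688 × 21.952 × 20.545 × 12.111 × 5 = 1.7667 × 10^5
Final = 3.00 mM / 1.7667 × 10^5 = 1.698 × 10^-5 mM = 17.0 nM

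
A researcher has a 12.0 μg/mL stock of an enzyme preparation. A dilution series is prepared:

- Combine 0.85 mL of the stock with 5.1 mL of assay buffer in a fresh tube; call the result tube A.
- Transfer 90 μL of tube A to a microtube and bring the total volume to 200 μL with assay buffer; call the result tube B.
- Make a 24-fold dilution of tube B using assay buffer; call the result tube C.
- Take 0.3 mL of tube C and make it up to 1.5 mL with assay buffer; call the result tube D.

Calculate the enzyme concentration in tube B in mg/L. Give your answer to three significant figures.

0.771 mg/L

Step 1: 0.85 mL + 5.1 mL = 5.95 mL total → factor 5.95/0.85 = 7
Step 2: 90 μL brought to 200 μL → factor 200/90 = 2.2222
Dilution factor through tube B = 7 × 2.2222 = 15.556
[tube B] = 12.0 μg/mL / 15.556 = 0.7714 μg/mL = 0.771 mg/L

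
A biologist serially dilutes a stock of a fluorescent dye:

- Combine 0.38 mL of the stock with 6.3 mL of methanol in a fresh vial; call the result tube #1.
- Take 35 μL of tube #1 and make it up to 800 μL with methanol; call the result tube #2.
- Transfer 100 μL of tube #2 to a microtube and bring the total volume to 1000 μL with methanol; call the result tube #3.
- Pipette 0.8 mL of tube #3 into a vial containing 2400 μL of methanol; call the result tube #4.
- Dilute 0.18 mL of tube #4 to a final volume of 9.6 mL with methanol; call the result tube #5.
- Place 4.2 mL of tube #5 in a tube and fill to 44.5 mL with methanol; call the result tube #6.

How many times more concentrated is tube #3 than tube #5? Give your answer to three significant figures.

213

Step 1: 0.38 mL + 6.3 mL = 6.68 mL total → factor 6.68/0.38 = 17.579
Step 2: 35 μL brought to 800 μL → factor 800/35 = 22.857
Step 3: 100 μL brought to 1000 μL → factor 1000/100 = 10
Step 4: 0.8 mL + 2400 μL = 3.2 mL total → factor 3.2/0.8 = 4
Step 5: 0.18 mL brought to 9.6 mL → factor 9.6/0.18 = 53.333
Dilution factor to tube #3 = 4018; to tube #5 = 8.5718 × 10^5
[tube #3]/[tube #5] = (factor to tube #5)/(factor to tube #3) = 8.5718 × 10^5/4018 = 213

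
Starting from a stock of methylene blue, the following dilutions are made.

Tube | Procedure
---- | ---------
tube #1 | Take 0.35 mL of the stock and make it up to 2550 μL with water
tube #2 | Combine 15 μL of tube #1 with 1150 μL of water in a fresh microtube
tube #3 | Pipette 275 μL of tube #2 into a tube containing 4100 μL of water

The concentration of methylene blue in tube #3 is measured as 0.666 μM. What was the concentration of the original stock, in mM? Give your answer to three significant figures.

Step 1: 0.35 mL brought to 2550 μL → factor 2.55/0.35 = 7.2857
Step 2: 15 μL + 1150 μL = 1165 μL total → factor 1165/15 = 77.667
Step 3: 275 μL + 4100 μL = 4375 μL total → factor 4375/275 = 15.909
Overall dilution factor = 7.2857 × 77.667 × 15.909 = 9002.3
Stock = 0.666 μM × 9002.3 = 5996 μM = 6.00 mM

6.00 mM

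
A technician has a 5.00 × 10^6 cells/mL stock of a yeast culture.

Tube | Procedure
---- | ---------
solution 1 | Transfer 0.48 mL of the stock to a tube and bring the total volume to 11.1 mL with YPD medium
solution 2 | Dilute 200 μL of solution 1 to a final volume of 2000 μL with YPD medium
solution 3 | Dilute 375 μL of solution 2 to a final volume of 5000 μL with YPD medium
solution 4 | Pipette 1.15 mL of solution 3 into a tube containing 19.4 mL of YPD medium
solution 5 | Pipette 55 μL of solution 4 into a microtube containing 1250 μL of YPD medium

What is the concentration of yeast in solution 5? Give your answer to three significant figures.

3.82 cells/mL

Step 1: 0.48 mL brought to 11.1 mL → factor 11.1/0.48 = 23.125
Step 2: 200 μL brought to 2000 μL → factor 2000/200 = 10
Step 3: 375 μL brought to 5000 μL → factor 5000/375 = 13.333
Step 4: 1.15 mL + 19.4 mL = 20.55 mL total → factor 20.55/1.15 = 17.87
Step 5: 55 μL + 1250 μL = 1305 μL total → factor 1305/55 = 23.727
Overall dilution factor = 23.125 × 10 × 13.333 × 17.87 × 23.727 = 1.3073 × 10^6
Final = 5.00 × 10^6 cells/mL / 1.3073 × 10^6 = 3.82 cells/mL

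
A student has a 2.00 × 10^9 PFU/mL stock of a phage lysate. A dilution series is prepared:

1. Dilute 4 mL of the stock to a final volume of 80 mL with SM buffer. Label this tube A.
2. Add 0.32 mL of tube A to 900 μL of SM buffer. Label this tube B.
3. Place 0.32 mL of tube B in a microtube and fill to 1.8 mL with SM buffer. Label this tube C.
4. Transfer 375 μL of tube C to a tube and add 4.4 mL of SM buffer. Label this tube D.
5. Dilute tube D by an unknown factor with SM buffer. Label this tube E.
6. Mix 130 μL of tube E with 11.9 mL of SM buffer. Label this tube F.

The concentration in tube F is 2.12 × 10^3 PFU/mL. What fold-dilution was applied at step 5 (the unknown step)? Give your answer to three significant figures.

1.87-fold

Step 1: 4 mL brought to 80 mL → factor 80/4 = 20
Step 2: 0.32 mL + 900 μL = 1.22 mL total → factor 1.22/0.32 = 3.8125
Step 3: 0.32 mL brought to 1.8 mL → factor 1.8/0.32 = 5.625
Step 4: 375 μL + 4.4 mL = 4775 μL total → factor 4775/375 = 12.733
Step 5: unknown factor x
Step 6: 130 μL + 11.9 mL = 12030 μL total → factor 12030/130 = 92.538
Product of known-step factors = 5.0539 × 10^5
Overall factor = 2.00 × 10^9 PFU/mL / (2.12 × 10^3 PFU/mL) = 9.434 × 10^5
x = 9.434 × 10^5 / 5.0539 × 10^5 = 1.87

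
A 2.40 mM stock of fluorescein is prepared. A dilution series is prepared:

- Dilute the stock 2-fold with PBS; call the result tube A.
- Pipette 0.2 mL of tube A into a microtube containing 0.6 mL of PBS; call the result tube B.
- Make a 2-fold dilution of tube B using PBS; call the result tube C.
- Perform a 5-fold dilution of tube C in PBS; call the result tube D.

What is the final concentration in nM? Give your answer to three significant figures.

Step 1: 2-fold → factor 2
Step 2: 0.2 mL + 0.6 mL = 0.8 mL total → factor 0.8/0.2 = 4
Step 3: 2-fold → factor 2
Step 4: 5-fold → factor 5
Overall dilution factor = 2 × 4 × 2 × 5 = 80
Final = 2.40 mM / 80 = 0.03000 mM = 3.00 × 10^4 nM

3.00 × 10^4 nM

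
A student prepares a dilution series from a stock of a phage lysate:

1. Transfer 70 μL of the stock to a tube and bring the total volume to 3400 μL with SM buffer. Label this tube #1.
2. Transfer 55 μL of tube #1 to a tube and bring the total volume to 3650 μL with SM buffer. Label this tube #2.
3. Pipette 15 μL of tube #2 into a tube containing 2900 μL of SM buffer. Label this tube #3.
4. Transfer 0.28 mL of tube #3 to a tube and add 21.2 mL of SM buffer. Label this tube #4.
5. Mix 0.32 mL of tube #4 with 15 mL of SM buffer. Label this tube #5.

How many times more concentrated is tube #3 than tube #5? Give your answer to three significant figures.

3.67 × 10^3

Step 1: 70 μL brought to 3400 μL → factor 3400/70 = 48.571
Step 2: 55 μL brought to 3650 μL → factor 3650/55 = 66.364
Step 3: 15 μL + 2900 μL = 2915 μL total → factor 2915/15 = 194.33
Step 4: 0.28 mL + 21.2 mL = 21.48 mL total → factor 21.48/0.28 = 76.714
Step 5: 0.32 mL + 15 mL = 15.32 mL total → factor 15.32/0.32 = 47.875
Dilution factor to tube #3 = 6.2641 × 10^5; to tube #5 = 2.3006 × 10^9
[tube #3]/[tube #5] = (factor to tube #5)/(factor to tube #3) = 2.3006 × 10^9/6.2641 × 10^5 = 3.67 × 10^3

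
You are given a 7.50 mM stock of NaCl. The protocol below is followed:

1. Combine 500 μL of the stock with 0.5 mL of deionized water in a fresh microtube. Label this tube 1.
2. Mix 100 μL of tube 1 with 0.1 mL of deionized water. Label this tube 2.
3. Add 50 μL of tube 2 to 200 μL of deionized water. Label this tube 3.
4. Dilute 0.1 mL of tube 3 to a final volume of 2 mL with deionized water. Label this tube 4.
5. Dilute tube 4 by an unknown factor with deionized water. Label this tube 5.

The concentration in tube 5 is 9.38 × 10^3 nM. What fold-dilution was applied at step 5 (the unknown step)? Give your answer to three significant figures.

2.00-fold

Step 1: 500 μL + 0.5 mL = 1000 μL total → factor 1000/500 = 2
Step 2: 100 μL + 0.1 mL = 200 μL total → factor 200/100 = 2
Step 3: 50 μL + 200 μL = 250 μL total → factor 250/50 = 5
Step 4: 0.1 mL brought to 2 mL → factor 2/0.1 = 20
Step 5: unknown factor x
Product of known-step factors = 400
Overall factor = 7.50 mM / (9.38 × 10^3 nM) = 799.57
x = 799.57 / 400 = 2.00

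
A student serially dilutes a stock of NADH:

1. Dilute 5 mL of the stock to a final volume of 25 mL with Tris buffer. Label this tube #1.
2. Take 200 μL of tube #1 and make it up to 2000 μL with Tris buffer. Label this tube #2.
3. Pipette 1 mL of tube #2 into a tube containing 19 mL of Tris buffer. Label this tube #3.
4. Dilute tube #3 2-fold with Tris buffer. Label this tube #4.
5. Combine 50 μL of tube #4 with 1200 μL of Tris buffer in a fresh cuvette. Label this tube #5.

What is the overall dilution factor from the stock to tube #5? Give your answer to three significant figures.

Step 1: 5 mL brought to 25 mL → factor 25/5 = 5
Step 2: 200 μL brought to 2000 μL → factor 2000/200 = 10
Step 3: 1 mL + 19 mL = 20 mL total → factor 20/1 = 20
Step 4: 2-fold → factor 2
Step 5: 50 μL + 1200 μL = 1250 μL total → factor 1250/50 = 25
Overall dilution factor = 5 × 10 × 20 × 2 × 25 = 50000

5.00 × 10^4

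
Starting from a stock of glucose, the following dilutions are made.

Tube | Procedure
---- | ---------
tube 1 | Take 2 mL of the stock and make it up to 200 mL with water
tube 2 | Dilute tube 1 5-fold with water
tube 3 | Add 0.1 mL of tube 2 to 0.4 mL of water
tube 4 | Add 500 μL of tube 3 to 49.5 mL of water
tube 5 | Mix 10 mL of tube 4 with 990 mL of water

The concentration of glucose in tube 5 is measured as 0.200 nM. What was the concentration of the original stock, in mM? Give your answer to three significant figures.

Step 1: 2 mL brought to 200 mL → factor 200/2 = 100
Step 2: 5-fold → factor 5
Step 3: 0.1 mL + 0.4 mL = 0.5 mL total → factor 0.5/0.1 = 5
Step 4: 500 μL + 49.5 mL = 50000 μL total → factor 50000/500 = 100
Step 5: 10 mL + 990 mL = 1000 mL total → factor 1000/10 = 100
Overall dilution factor = 100 × 5 × 5 × 100 × 100 = 2.5 × 10^7
Stock = 0.200 nM × 2.5 × 10^7 = 5.000 × 10^6 nM = 5.00 mM

5.00 mM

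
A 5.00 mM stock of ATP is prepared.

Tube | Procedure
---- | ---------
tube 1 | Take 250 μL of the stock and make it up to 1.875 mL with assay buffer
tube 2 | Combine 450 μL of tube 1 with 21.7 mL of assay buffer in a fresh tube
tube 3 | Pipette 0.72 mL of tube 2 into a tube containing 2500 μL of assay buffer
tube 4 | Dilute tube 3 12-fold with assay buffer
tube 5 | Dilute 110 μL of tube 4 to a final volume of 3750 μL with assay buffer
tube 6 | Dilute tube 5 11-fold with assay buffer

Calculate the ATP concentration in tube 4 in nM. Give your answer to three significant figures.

252 nM

Step 1: 250 μL brought to 1.875 mL → factor 1875/250 = 7.5
Step 2: 450 μL + 21.7 mL = 22150 μL total → factor 22150/450 = 49.222
Step 3: 0.72 mL + 2500 μL = 3.22 mL total → factor 3.22/0.72 = 4.4722
Step 4: 12-fold → factor 12
Dilution factor through tube 4 = 7.5 × 49.222 × 4.4722 × 12 = 19812
[tube 4] = 5.00 mM / 19812 = 0.0002524 mM = 252 nM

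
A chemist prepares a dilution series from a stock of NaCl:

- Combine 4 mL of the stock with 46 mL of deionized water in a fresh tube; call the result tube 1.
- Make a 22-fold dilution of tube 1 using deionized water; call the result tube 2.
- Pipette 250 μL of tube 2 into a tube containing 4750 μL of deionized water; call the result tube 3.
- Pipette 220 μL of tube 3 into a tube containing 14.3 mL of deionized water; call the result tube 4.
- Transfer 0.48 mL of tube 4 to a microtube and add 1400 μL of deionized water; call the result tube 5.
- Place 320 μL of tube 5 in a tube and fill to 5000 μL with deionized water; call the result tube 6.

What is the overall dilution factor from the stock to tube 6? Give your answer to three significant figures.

Step 1: 4 mL + 46 mL = 50 mL total → factor 50/4 = 12.5
Step 2: 22-fold → factor 22
Step 3: 250 μL + 4750 μL = 5000 μL total → factor 5000/250 = 20
Step 4: 220 μL + 14.3 mL = 14520 μL total → factor 14520/220 = 66
Step 5: 0.48 mL + 1400 μL = 1.88 mL total → factor 1.88/0.48 = 3.9167
Step 6: 320 μL brought to 5000 μL → factor 5000/320 = 15.625
Overall dilution factor = 12.5 × 22 × 20 × 66 × 3.9167 × 15.625 = 2.2215 × 10^7

2.22 × 10^7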